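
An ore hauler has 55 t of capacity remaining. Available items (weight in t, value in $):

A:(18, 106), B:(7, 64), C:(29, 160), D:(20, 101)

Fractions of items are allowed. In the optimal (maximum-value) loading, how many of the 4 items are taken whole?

Sort by value per unit weight and fill in that order.
Ratios (sorted): B 9.14, A 5.89, C 5.52, D 5.05
take B (7 @ 64); take A (18 @ 106); take C (29 @ 160); take 1/20 of D → 5.05. Capacity used 55/55.
3 item(s) taken whole; one partial (take 1/20 of D).

3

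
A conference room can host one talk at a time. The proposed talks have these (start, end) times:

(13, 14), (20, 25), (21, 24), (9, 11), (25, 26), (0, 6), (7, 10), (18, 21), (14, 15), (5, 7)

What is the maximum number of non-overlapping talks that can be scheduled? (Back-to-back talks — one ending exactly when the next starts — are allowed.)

7

Greedy by earliest finish: after sorting by end time, pick each interval compatible with the last pick.
Sorted by end: (0,6)  (5,7)  (7,10)  (9,11)  (13,14)  (14,15)  (18,21)  (21,24)  (20,25)  (25,26)
take (0,6); take (7,10); skip (9,11); take (13,14); take (14,15); take (18,21); take (21,24); skip (20,25); take (25,26).
Selected 7 talks.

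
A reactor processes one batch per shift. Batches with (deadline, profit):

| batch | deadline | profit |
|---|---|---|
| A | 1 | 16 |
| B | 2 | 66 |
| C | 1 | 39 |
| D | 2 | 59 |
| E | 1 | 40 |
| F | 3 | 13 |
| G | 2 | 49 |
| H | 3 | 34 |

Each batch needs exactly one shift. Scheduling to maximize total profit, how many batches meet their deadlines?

Take jobs in profit order; each goes to the latest open slot no later than its deadline.
By profit: B(d2,66), D(d2,59), G(d2,49), E(d1,40), C(d1,39), H(d3,34), A(d1,16), F(d3,13)
B→slot 2; D→slot 1; G skipped; E skipped; C skipped; H→slot 3; A skipped; F skipped.
3 of 8 scheduled.

3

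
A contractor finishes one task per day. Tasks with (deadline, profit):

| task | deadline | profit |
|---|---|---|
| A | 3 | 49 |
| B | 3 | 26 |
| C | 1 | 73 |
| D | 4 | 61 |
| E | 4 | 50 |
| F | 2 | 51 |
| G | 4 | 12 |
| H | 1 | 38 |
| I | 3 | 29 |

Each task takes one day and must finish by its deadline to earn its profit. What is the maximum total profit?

Take jobs in profit order; each goes to the latest open slot no later than its deadline.
Profit order: C=73 D=61 F=51 E=50 A=49 H=38 I=29 B=26 G=12
Assign: C→slot 1, D→slot 4, F→slot 2, E→slot 3, A skipped, H skipped, I skipped, B skipped, G skipped.
Slots: [1:C] [2:F] [3:E] [4:D]
Profit = 73 + 51 + 50 + 61 = 235

235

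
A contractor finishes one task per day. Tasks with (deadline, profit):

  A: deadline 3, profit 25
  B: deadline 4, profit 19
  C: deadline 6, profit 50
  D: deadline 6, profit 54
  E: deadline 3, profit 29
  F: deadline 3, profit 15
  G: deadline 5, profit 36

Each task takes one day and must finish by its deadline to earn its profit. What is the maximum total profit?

Profit order: D=54 C=50 G=36 E=29 A=25 B=19 F=15
Assign: D→slot 6, C→slot 5, G→slot 4, E→slot 3, A→slot 2, B→slot 1, F skipped.
Slots: [1:B] [2:A] [3:E] [4:G] [5:C] [6:D]
Profit = 19 + 25 + 29 + 36 + 50 + 54 = 213

213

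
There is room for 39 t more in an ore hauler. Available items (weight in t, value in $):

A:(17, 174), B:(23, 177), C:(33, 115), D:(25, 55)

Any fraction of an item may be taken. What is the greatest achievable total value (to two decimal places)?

Greedy by value/weight ratio, highest first.
Ratios (sorted): A 10.24, B 7.70, C 3.48, D 2.20
take A (17 @ 174); take 22/23 of B → 169.30. Capacity used 39/39.
Total value = 343.30

343.30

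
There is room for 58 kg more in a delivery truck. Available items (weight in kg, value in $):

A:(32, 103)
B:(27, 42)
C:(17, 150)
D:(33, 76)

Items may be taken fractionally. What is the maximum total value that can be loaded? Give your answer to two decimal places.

273.73

Ratios (sorted): C 8.82, A 3.22, D 2.30, B 1.56
take C (17 @ 150); take A (32 @ 103); take 9/33 of D → 20.73. Capacity used 58/58.
Total value = 273.73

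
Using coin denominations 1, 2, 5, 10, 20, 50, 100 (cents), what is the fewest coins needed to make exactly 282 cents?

282 − 2×100→82 − 1×50→32 − 1×20→12 − 1×10→2 − 1×2→0
Total coins = 2 + 1 + 1 + 1 + 1 = 6

6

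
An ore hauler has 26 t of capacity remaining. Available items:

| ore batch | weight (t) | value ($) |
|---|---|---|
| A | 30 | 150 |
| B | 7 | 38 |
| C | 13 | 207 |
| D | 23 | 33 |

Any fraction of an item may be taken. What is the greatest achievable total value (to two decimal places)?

275.00

Sort by value per unit weight and fill in that order.
Order: C (207/13=15.92) > B (38/7=5.43) > A (150/30=5.00) > D (33/23=1.43)
Fill: take C (13 @ 207) → take B (7 @ 38) → take 6/30 of A → 30.00; 26/26 used.
Total value = 275.00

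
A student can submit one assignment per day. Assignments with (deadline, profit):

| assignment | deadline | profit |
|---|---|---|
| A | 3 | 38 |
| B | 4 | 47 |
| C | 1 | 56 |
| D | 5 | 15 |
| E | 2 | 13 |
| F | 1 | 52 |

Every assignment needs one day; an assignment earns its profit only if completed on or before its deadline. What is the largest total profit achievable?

Sort by profit descending; place each in the latest free slot ≤ its deadline.
By profit: C(d1,56), F(d1,52), B(d4,47), A(d3,38), D(d5,15), E(d2,13)
C→slot 1; F skipped; B→slot 4; A→slot 3; D→slot 5; E→slot 2.
Profit = 56 + 13 + 38 + 47 + 15 = 169

169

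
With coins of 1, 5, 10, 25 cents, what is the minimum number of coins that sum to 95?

5

Use the largest denomination that fits, subtract, and repeat.
95 − 3×25→20 − 2×10→0
Total coins = 3 + 2 = 5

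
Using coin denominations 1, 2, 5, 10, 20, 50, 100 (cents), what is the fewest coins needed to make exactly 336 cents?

336 = 3×100 + 1×20 + 1×10 + 1×5 + 1×1
Total coins = 3 + 1 + 1 + 1 + 1 = 7

7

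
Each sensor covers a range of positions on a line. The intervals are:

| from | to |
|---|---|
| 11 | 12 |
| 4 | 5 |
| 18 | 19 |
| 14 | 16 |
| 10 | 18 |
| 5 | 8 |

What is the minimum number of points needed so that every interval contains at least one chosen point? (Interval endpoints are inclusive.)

4

Sorted: [4,5] [5,8] [11,12] [14,16] [10,18] [18,19]
{[4,5],[5,8]} hit by 5; {[11,12]} hit by 12; {[14,16],[10,18]} hit by 16; {[18,19]} hit by 19.
Points: 5, 12, 16, 19 (4 total).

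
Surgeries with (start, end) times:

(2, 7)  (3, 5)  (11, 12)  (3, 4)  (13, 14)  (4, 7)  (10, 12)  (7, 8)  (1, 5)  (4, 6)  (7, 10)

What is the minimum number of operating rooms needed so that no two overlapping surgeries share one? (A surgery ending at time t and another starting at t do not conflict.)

The answer is the maximum number of intervals overlapping at any instant.
Events (time:±→running): 1:+→1 2:+→2 3:+→3 3:+→4 4:-→3 4:+→4 4:+→5 … peak 5.

5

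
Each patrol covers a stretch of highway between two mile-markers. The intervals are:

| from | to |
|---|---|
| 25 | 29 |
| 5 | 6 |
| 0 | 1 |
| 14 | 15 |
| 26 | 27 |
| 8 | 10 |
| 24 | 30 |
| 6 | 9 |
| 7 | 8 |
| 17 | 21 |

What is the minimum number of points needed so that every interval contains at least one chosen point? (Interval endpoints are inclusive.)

Process intervals by earliest right end; each time one isn't hit yet, stab at its right endpoint.
By right end: [0,1]  [5,6]  [7,8]  [6,9]  [8,10]  [14,15]  [17,21]  [26,27]  [25,29]  [24,30]
[0,1] uncovered → point at 1; [5,6] uncovered → point at 6; [7,8] uncovered → point at 8; [14,15] uncovered → point at 15; [17,21] uncovered → point at 21; [26,27] uncovered → point at 27.
Points: 1, 6, 8, 15, 21, 27 (6 total).

6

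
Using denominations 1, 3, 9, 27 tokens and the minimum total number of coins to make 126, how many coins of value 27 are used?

4

Use the largest denomination that fits, subtract, and repeat.
126 = 4×27 + 2×9
Count of 27: 4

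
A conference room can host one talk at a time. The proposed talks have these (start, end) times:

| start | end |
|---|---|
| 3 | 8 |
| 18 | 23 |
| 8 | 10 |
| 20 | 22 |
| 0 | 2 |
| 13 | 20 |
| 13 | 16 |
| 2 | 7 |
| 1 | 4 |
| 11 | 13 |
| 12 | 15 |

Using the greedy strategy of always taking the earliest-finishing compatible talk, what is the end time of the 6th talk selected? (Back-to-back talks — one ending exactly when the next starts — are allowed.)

Sort by end time and greedily take each interval whose start is ≥ the last chosen end.
By end time: (0,2), (1,4), (2,7), (3,8), (8,10), (11,13), (12,15), (13,16), (13,20), (20,22), (18,23).
Pick (0,2); next start ≥ 2 → (2,7); next start ≥ 7 → (8,10); next start ≥ 10 → (11,13); next start ≥ 13 → (13,16); next start ≥ 16 → (20,22).
Selected: (0,2) (2,7) (8,10) (11,13) (13,16) (20,22)

22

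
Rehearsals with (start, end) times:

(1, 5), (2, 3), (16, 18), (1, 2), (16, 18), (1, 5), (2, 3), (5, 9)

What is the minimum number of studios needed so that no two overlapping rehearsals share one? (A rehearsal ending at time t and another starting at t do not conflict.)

Events (time:±→running): 1:+→1 1:+→2 1:+→3 2:-→2 2:+→3 2:+→4 … peak 4.

4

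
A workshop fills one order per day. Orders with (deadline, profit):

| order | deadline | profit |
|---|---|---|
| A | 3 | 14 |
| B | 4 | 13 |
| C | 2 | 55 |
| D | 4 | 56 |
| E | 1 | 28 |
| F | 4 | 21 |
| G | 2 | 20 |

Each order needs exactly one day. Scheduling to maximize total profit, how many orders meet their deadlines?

4

Sort by profit descending; place each in the latest free slot ≤ its deadline.
By profit: D(d4,56), C(d2,55), E(d1,28), F(d4,21), G(d2,20), A(d3,14), B(d4,13)
D→slot 4; C→slot 2; E→slot 1; F→slot 3; G skipped; A skipped; B skipped.
4 of 7 scheduled.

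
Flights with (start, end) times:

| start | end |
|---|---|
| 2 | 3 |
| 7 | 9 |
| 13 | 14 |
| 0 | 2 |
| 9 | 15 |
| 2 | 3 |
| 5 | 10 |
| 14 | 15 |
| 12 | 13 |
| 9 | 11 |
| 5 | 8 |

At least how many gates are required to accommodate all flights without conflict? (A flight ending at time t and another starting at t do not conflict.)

3

The answer is the maximum number of intervals overlapping at any instant.
Events (time:±→running): 0:+→1 2:-→0 2:+→1 2:+→2 3:-→1 3:-→0 5:+→1 5:+→2 7:+→3 … peak 3.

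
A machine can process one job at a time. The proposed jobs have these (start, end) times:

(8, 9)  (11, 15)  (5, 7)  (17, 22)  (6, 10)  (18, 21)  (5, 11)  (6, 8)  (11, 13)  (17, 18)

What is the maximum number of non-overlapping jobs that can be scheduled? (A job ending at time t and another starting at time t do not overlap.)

By end time: (5,7), (6,8), (8,9), (6,10), (5,11), (11,13), (11,15), (17,18), (18,21), (17,22).
Pick (5,7); next start ≥ 7 → (8,9); next start ≥ 9 → (11,13); next start ≥ 13 → (17,18); next start ≥ 18 → (18,21).
Selected 5 jobs.

5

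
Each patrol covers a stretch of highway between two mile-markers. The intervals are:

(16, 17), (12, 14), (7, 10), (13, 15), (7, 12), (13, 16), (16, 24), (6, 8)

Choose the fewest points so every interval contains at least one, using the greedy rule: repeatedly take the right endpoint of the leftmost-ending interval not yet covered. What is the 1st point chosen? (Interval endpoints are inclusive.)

8

By right end: [6,8]  [7,10]  [7,12]  [12,14]  [13,15]  [13,16]  [16,17]  [16,24]
[6,8] uncovered → point at 8; [12,14] uncovered → point at 14; [16,17] uncovered → point at 17.
Points: 8, 14, 17 (3 total).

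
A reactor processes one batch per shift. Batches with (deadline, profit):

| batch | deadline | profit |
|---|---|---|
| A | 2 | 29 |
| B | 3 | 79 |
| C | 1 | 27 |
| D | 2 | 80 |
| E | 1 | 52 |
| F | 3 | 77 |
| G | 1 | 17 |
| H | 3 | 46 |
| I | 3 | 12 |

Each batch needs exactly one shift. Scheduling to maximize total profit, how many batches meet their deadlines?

Take jobs in profit order; each goes to the latest open slot no later than its deadline.
By profit: D(d2,80), B(d3,79), F(d3,77), E(d1,52), H(d3,46), A(d2,29), C(d1,27), G(d1,17), I(d3,12)
D→slot 2; B→slot 3; F→slot 1; E skipped; H skipped; A skipped; C skipped; G skipped; I skipped.
3 of 9 scheduled.

3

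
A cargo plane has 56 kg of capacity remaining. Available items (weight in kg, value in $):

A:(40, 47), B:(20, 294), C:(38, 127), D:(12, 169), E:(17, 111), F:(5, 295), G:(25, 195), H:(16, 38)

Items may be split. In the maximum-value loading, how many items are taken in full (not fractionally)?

Order: F (295/5=59.00) > B (294/20=14.70) > D (169/12=14.08) > G (195/25=7.80) > E (111/17=6.53) > C (127/38=3.34) > H (38/16=2.38) > A (47/40=1.18)
Fill: take F (5 @ 295) → take B (20 @ 294) → take D (12 @ 169) → take 19/25 of G → 148.20; 56/56 used.
3 item(s) taken whole; one partial (take 19/25 of G).

3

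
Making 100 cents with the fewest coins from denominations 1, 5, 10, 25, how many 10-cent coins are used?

Greedy: take as many of the largest coin as possible, then repeat with the remainder.
100 − 4×25→0
Count of 10: 0

0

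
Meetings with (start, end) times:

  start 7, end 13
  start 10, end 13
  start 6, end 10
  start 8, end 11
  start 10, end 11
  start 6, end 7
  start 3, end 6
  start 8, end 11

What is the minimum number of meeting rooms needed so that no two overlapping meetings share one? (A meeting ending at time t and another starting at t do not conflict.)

5

Events (time:±→running): 3:+→1 6:-→0 6:+→1 6:+→2 7:-→1 7:+→2 8:+→3 8:+→4 10:-→3 10:+→4 10:+→5 … peak 5.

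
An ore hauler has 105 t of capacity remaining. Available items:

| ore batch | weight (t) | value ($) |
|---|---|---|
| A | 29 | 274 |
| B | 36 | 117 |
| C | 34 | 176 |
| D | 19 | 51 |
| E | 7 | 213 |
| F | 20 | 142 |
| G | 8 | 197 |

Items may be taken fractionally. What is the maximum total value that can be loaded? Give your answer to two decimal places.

1024.75

Greedy by value/weight ratio, highest first.
Order: E (213/7=30.43) > G (197/8=24.62) > A (274/29=9.45) > F (142/20=7.10) > C (176/34=5.18) > B (117/36=3.25) > D (51/19=2.68)
Fill: take E (7 @ 213) → take G (8 @ 197) → take A (29 @ 274) → take F (20 @ 142) → take C (34 @ 176) → take 7/36 of B → 22.75; 105/105 used.
Total value = 1024.75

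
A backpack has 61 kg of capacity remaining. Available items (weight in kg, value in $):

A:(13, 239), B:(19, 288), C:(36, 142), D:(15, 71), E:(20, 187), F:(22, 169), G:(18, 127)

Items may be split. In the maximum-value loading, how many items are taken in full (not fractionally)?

3

Ratios (sorted): A 18.38, B 15.16, E 9.35, F 7.68, G 7.06, D 4.73, C 3.94
take A (13 @ 239); take B (19 @ 288); take E (20 @ 187); take 9/22 of F → 69.14. Capacity used 61/61.
3 item(s) taken whole; one partial (take 9/22 of F).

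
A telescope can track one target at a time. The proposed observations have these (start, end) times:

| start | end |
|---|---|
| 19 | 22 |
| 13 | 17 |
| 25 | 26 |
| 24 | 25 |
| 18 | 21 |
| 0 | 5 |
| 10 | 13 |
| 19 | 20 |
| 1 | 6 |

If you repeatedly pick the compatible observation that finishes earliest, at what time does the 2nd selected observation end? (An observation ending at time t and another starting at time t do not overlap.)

By end time: (0,5), (1,6), (10,13), (13,17), (19,20), (18,21), (19,22), (24,25), (25,26).
Pick (0,5); next start ≥ 5 → (10,13); next start ≥ 13 → (13,17); next start ≥ 17 → (19,20); next start ≥ 20 → (24,25); next start ≥ 25 → (25,26).
Selected: (0,5) (10,13) (13,17) (19,20) (24,25) (25,26)

13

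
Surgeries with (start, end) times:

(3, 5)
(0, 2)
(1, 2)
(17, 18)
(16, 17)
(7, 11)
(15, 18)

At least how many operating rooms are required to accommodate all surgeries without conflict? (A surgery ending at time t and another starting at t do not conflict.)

Count concurrent intervals with a sweep; the peak is the room count.
Events (time:±→running): 0:+→1 1:+→2 … peak 2.

2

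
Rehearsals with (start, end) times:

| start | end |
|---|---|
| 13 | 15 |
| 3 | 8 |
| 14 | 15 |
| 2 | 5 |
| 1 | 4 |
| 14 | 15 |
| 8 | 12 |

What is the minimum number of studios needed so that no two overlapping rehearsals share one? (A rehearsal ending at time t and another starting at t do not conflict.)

3

Count concurrent intervals with a sweep; the peak is the room count.
starts: [1, 2, 3, 8, 13, 14, 14]
ends:   [4, 5, 8, 12, 15, 15, 15]
s1→1 s2→2 s3→3  — peak 3.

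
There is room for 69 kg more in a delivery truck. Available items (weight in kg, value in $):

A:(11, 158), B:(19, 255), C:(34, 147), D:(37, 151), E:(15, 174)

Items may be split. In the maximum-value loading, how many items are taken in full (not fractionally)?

3

Sort by value per unit weight and fill in that order.
Order: A (158/11=14.36) > B (255/19=13.42) > E (174/15=11.60) > C (147/34=4.32) > D (151/37=4.08)
Fill: take A (11 @ 158) → take B (19 @ 255) → take E (15 @ 174) → take 24/34 of C → 103.76; 69/69 used.
3 item(s) taken whole; one partial (take 24/34 of C).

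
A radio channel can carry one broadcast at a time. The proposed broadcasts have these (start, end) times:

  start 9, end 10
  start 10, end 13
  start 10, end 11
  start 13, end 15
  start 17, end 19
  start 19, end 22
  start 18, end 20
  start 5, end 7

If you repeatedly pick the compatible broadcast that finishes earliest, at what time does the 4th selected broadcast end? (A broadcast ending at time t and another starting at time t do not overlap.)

15

By end time: (5,7), (9,10), (10,11), (10,13), (13,15), (17,19), (18,20), (19,22).
Pick (5,7); next start ≥ 7 → (9,10); next start ≥ 10 → (10,11); next start ≥ 11 → (13,15); next start ≥ 15 → (17,19); next start ≥ 19 → (19,22).
Selected: (5,7) (9,10) (10,11) (13,15) (17,19) (19,22)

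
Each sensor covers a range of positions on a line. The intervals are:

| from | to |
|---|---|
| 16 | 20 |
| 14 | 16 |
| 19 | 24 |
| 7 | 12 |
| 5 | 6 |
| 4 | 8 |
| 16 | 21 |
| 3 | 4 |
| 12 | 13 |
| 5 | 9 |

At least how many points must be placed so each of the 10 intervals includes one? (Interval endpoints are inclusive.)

Process intervals by earliest right end; each time one isn't hit yet, stab at its right endpoint.
Sorted: [3,4] [5,6] [4,8] [5,9] [7,12] [12,13] [14,16] [16,20] [16,21] [19,24]
{[3,4]} hit by 4; {[5,6],[4,8],[5,9]} hit by 6; {[7,12],[12,13]} hit by 12; {[14,16],[16,20],[16,21]} hit by 16; {[19,24]} hit by 24.
Points: 4, 6, 12, 16, 24 (5 total).

5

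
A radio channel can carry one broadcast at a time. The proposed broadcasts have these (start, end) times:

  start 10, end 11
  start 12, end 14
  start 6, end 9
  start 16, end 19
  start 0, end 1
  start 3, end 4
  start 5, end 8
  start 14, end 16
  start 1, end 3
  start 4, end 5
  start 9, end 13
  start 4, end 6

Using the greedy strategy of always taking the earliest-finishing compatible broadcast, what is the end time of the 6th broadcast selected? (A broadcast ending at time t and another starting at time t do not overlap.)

11

By end time: (0,1), (1,3), (3,4), (4,5), (4,6), (5,8), (6,9), (10,11), (9,13), (12,14), (14,16), (16,19).
Pick (0,1); next start ≥ 1 → (1,3); next start ≥ 3 → (3,4); next start ≥ 4 → (4,5); next start ≥ 5 → (5,8); next start ≥ 8 → (10,11); next start ≥ 11 → (12,14); next start ≥ 14 → (14,16); next start ≥ 16 → (16,19).
Selected: (0,1) (1,3) (3,4) (4,5) (5,8) (10,11) (12,14) (14,16) (16,19)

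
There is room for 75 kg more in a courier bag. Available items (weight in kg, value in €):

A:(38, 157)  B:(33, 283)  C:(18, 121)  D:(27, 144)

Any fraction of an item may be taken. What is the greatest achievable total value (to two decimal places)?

532.00

Greedy by value/weight ratio, highest first.
Ratios (sorted): B 8.58, C 6.72, D 5.33, A 4.13
take B (33 @ 283); take C (18 @ 121); take 24/27 of D → 128.00. Capacity used 75/75.
Total value = 532.00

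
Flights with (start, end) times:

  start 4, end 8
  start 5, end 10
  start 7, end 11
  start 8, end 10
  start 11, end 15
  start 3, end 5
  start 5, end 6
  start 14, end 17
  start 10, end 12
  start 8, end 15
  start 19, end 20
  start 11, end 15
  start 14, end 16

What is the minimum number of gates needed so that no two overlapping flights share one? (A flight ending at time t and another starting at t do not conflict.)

5

Count concurrent intervals with a sweep; the peak is the room count.
Events (time:±→running): 3:+→1 4:+→2 5:-→1 5:+→2 5:+→3 6:-→2 7:+→3 8:-→2 8:+→3 8:+→4 10:-→3 10:-→2 10:+→3 11:-→2 11:+→3 11:+→4 12:-→3 14:+→4 14:+→5 … peak 5.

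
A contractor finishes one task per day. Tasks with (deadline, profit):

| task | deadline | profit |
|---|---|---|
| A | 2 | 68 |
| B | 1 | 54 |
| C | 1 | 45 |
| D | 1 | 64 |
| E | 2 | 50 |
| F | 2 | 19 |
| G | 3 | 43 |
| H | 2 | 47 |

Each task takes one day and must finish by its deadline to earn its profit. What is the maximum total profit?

175

By profit: A(d2,68), D(d1,64), B(d1,54), E(d2,50), H(d2,47), C(d1,45), G(d3,43), F(d2,19)
A→slot 2; D→slot 1; B skipped; E skipped; H skipped; C skipped; G→slot 3; F skipped.
Profit = 64 + 68 + 43 = 175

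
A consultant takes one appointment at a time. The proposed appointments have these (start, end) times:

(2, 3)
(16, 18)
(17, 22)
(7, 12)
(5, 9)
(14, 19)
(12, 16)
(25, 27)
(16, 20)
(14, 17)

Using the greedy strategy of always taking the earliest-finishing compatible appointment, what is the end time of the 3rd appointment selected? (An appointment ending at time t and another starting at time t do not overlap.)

16

Sort by end time and greedily take each interval whose start is ≥ the last chosen end.
Sorted by end: (2,3)  (5,9)  (7,12)  (12,16)  (14,17)  (16,18)  (14,19)  (16,20)  (17,22)  (25,27)
take (2,3); take (5,9); skip (7,12); take (12,16); take (16,18); skip (14,19); take (25,27).
Selected: (2,3) (5,9) (12,16) (16,18) (25,27)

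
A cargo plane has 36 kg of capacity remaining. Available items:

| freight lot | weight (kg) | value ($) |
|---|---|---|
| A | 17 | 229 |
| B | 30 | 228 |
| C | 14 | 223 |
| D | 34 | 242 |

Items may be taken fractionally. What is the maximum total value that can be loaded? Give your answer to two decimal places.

490.00

Ratios (sorted): C 15.93, A 13.47, B 7.60, D 7.12
take C (14 @ 223); take A (17 @ 229); take 5/30 of B → 38.00. Capacity used 36/36.
Total value = 490.00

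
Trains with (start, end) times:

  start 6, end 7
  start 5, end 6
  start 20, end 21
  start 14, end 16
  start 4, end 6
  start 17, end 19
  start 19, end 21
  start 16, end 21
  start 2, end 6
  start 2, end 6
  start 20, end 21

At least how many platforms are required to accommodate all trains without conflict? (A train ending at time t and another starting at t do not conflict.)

4

Count concurrent intervals with a sweep; the peak is the room count.
Events (time:±→running): 2:+→1 2:+→2 4:+→3 5:+→4 … peak 4.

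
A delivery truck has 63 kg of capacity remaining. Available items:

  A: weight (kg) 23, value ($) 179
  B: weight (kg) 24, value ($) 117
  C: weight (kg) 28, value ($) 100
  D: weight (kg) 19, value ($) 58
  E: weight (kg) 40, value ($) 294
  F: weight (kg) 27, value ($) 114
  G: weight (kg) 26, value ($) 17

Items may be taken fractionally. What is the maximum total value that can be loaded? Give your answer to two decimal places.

473.00

Sort by value per unit weight and fill in that order.
Ratios (sorted): A 7.78, E 7.35, B 4.88, F 4.22, C 3.57, D 3.05, G 0.65
take A (23 @ 179); take E (40 @ 294). Capacity used 63/63.
Total value = 473.00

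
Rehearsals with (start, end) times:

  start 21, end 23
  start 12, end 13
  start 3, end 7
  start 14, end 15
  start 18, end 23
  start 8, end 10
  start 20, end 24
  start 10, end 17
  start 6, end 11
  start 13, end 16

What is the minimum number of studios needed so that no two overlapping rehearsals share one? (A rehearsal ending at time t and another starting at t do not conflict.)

3

Count concurrent intervals with a sweep; the peak is the room count.
starts: [3, 6, 8, 10, 12, 13, 14, 18, 20, 21]
ends:   [7, 10, 11, 13, 15, 16, 17, 23, 23, 24]
s3→1 s6→2 e7→1 s8→2 e10→1 s10→2 e11→1 s12→2 e13→1 s13→2 s14→3  — peak 3.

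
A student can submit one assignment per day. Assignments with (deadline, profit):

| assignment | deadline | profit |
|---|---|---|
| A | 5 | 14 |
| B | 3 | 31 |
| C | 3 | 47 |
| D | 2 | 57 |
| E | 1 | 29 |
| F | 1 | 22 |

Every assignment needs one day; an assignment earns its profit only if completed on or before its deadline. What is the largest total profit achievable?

By profit: D(d2,57), C(d3,47), B(d3,31), E(d1,29), F(d1,22), A(d5,14)
D→slot 2; C→slot 3; B→slot 1; E skipped; F skipped; A→slot 5.
Profit = 31 + 57 + 47 + 14 = 149

149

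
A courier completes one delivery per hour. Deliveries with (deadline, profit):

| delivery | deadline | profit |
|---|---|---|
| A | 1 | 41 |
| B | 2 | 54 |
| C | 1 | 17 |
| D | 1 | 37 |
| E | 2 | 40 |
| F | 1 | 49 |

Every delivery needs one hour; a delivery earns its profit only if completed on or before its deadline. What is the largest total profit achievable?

103

Sort by profit descending; place each in the latest free slot ≤ its deadline.
By profit: B(d2,54), F(d1,49), A(d1,41), E(d2,40), D(d1,37), C(d1,17)
B→slot 2; F→slot 1; A skipped; E skipped; D skipped; C skipped.
Profit = 49 + 54 = 103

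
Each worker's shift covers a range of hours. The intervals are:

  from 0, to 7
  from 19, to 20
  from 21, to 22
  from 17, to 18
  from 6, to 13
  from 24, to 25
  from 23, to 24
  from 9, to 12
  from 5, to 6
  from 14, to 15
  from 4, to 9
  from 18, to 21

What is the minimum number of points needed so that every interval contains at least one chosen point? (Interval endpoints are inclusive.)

Process intervals by earliest right end; each time one isn't hit yet, stab at its right endpoint.
Sorted: [5,6] [0,7] [4,9] [9,12] [6,13] [14,15] [17,18] [19,20] [18,21] [21,22] [23,24] [24,25]
{[5,6],[0,7],[4,9]} hit by 6; {[9,12],[6,13]} hit by 12; {[14,15]} hit by 15; {[17,18]} hit by 18; {[19,20],[18,21]} hit by 20; {[21,22]} hit by 22; {[23,24],[24,25]} hit by 24.
Points: 6, 12, 15, 18, 20, 22, 24 (7 total).

7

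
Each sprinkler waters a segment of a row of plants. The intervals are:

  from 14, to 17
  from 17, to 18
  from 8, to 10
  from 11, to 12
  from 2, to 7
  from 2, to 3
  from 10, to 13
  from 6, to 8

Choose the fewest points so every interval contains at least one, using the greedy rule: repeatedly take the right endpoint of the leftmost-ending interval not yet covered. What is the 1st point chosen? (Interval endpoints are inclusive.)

3

Process intervals by earliest right end; each time one isn't hit yet, stab at its right endpoint.
By right end: [2,3]  [2,7]  [6,8]  [8,10]  [11,12]  [10,13]  [14,17]  [17,18]
[2,3] uncovered → point at 3; [6,8] uncovered → point at 8; [11,12] uncovered → point at 12; [14,17] uncovered → point at 17.
Points: 3, 8, 12, 17 (4 total).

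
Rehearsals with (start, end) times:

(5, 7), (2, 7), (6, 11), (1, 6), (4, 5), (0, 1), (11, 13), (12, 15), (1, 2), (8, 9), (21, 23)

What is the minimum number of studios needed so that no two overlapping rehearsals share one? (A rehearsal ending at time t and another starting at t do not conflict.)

Count concurrent intervals with a sweep; the peak is the room count.
Events (time:±→running): 0:+→1 1:-→0 1:+→1 1:+→2 2:-→1 2:+→2 4:+→3 … peak 3.

3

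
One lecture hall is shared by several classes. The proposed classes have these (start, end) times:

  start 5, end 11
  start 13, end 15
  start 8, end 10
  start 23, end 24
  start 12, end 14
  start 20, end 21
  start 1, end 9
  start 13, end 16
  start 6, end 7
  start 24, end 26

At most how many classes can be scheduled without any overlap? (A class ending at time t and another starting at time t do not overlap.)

6

Sort by end time and greedily take each interval whose start is ≥ the last chosen end.
Sorted by end: (6,7)  (1,9)  (8,10)  (5,11)  (12,14)  (13,15)  (13,16)  (20,21)  (23,24)  (24,26)
take (6,7); take (8,10); take (12,14); skip (13,15); take (20,21); take (23,24); take (24,26).
Selected 6 classes.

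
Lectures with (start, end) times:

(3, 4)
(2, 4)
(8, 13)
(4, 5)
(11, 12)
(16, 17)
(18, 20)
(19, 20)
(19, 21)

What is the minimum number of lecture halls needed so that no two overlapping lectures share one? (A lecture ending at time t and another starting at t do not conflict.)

3

starts: [2, 3, 4, 8, 11, 16, 18, 19, 19]
ends:   [4, 4, 5, 12, 13, 17, 20, 20, 21]
s2→1 s3→2 e4→1 e4→0 s4→1 e5→0 s8→1 s11→2 e12→1 e13→0 s16→1 e17→0 s18→1 s19→2 s19→3  — peak 3.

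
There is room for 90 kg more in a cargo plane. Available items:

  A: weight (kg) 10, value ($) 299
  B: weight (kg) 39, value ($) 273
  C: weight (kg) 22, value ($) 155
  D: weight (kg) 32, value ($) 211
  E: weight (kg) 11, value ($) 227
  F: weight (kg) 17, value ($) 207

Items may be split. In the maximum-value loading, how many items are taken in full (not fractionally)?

Greedy by value/weight ratio, highest first.
Order: A (299/10=29.90) > E (227/11=20.64) > F (207/17=12.18) > C (155/22=7.05) > B (273/39=7.00) > D (211/32=6.59)
Fill: take A (10 @ 299) → take E (11 @ 227) → take F (17 @ 207) → take C (22 @ 155) → take 30/39 of B → 210.00; 90/90 used.
4 item(s) taken whole; one partial (take 30/39 of B).

4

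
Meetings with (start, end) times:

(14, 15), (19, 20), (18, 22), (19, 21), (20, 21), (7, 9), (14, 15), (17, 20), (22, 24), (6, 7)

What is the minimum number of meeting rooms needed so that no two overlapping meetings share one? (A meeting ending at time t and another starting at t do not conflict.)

Events (time:±→running): 6:+→1 7:-→0 7:+→1 9:-→0 14:+→1 14:+→2 15:-→1 15:-→0 17:+→1 18:+→2 19:+→3 19:+→4 … peak 4.

4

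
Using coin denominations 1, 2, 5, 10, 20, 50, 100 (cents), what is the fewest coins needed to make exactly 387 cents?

Use the largest denomination that fits, subtract, and repeat.
387 − 3×100→87 − 1×50→37 − 1×20→17 − 1×10→7 − 1×5→2 − 1×2→0
Total coins = 3 + 1 + 1 + 1 + 1 + 1 = 8

8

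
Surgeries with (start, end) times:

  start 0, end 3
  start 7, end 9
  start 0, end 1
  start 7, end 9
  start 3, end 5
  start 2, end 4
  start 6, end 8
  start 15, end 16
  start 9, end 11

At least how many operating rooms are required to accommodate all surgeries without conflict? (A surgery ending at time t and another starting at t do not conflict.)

Count concurrent intervals with a sweep; the peak is the room count.
starts: [0, 0, 2, 3, 6, 7, 7, 9, 15]
ends:   [1, 3, 4, 5, 8, 9, 9, 11, 16]
s0→1 s0→2 e1→1 s2→2 e3→1 s3→2 e4→1 e5→0 s6→1 s7→2 s7→3  — peak 3.

3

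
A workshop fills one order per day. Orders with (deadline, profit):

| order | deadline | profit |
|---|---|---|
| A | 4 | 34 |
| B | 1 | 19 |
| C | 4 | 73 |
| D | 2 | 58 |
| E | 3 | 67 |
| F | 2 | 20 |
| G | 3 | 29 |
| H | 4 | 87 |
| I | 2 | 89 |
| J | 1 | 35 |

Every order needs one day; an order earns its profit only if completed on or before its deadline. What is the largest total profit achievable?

316

Profit order: I=89 H=87 C=73 E=67 D=58 J=35 A=34 G=29 F=20 B=19
Assign: I→slot 2, H→slot 4, C→slot 3, E→slot 1, D skipped, J skipped, A skipped, G skipped, F skipped, B skipped.
Slots: [1:E] [2:I] [3:C] [4:H]
Profit = 67 + 89 + 73 + 87 = 316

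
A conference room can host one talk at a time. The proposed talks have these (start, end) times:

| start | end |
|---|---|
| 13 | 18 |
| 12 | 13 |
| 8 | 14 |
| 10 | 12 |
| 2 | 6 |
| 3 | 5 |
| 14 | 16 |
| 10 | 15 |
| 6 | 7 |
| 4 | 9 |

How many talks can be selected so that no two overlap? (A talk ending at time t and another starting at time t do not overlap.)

5

By end time: (3,5), (2,6), (6,7), (4,9), (10,12), (12,13), (8,14), (10,15), (14,16), (13,18).
Pick (3,5); next start ≥ 5 → (6,7); next start ≥ 7 → (10,12); next start ≥ 12 → (12,13); next start ≥ 13 → (14,16).
Selected 5 talks.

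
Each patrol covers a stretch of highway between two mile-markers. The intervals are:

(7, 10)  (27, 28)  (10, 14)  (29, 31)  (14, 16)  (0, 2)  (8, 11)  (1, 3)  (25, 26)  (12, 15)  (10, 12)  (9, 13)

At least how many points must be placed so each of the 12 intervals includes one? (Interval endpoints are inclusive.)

Process intervals by earliest right end; each time one isn't hit yet, stab at its right endpoint.
Sorted: [0,2] [1,3] [7,10] [8,11] [10,12] [9,13] [10,14] [12,15] [14,16] [25,26] [27,28] [29,31]
{[0,2],[1,3]} hit by 2; {[7,10],[8,11],[10,12],[9,13],[10,14]} hit by 10; {[12,15],[14,16]} hit by 15; {[25,26]} hit by 26; {[27,28]} hit by 28; {[29,31]} hit by 31.
Points: 2, 10, 15, 26, 28, 31 (6 total).

6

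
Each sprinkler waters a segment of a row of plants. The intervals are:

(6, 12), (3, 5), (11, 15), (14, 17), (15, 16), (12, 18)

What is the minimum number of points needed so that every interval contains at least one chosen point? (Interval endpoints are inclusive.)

Sorted: [3,5] [6,12] [11,15] [15,16] [14,17] [12,18]
{[3,5]} hit by 5; {[6,12],[11,15]} hit by 12; {[15,16],[14,17],[12,18]} hit by 16.
Points: 5, 12, 16 (3 total).

3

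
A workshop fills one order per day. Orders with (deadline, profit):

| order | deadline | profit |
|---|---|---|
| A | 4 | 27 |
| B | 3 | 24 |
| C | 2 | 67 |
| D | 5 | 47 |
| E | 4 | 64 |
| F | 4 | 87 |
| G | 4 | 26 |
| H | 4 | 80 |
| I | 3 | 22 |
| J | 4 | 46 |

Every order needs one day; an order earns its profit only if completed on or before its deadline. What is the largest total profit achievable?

345

Take jobs in profit order; each goes to the latest open slot no later than its deadline.
By profit: F(d4,87), H(d4,80), C(d2,67), E(d4,64), D(d5,47), J(d4,46), A(d4,27), G(d4,26), B(d3,24), I(d3,22)
F→slot 4; H→slot 3; C→slot 2; E→slot 1; D→slot 5; J skipped; A skipped; G skipped; B skipped; I skipped.
Profit = 64 + 67 + 80 + 87 + 47 = 345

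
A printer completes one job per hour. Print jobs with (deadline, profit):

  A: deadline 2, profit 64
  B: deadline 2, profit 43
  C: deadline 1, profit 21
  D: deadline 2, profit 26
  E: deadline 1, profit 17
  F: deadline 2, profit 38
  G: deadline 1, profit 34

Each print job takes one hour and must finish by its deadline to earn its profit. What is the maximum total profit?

By profit: A(d2,64), B(d2,43), F(d2,38), G(d1,34), D(d2,26), C(d1,21), E(d1,17)
A→slot 2; B→slot 1; F skipped; G skipped; D skipped; C skipped; E skipped.
Profit = 43 + 64 = 107

107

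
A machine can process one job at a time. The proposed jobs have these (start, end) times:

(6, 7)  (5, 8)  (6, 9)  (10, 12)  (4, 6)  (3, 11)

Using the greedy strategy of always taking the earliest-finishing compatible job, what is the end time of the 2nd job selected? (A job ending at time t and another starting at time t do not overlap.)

7

Sorted by end: (4,6)  (6,7)  (5,8)  (6,9)  (3,11)  (10,12)
take (4,6); take (6,7); take (10,12).
Selected: (4,6) (6,7) (10,12)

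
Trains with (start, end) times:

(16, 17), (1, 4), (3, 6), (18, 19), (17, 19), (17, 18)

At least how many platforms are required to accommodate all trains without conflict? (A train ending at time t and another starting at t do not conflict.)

starts: [1, 3, 16, 17, 17, 18]
ends:   [4, 6, 17, 18, 19, 19]
s1→1 s3→2  — peak 2.

2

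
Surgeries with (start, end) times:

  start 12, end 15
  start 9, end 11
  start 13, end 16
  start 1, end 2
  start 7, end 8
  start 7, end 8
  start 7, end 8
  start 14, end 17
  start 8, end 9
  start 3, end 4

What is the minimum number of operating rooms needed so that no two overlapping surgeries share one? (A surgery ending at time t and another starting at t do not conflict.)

The answer is the maximum number of intervals overlapping at any instant.
starts: [1, 3, 7, 7, 7, 8, 9, 12, 13, 14]
ends:   [2, 4, 8, 8, 8, 9, 11, 15, 16, 17]
s1→1 e2→0 s3→1 e4→0 s7→1 s7→2 s7→3  — peak 3.

3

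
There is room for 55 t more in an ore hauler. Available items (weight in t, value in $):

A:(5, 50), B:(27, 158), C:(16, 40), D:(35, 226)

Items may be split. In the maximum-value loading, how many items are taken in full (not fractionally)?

Sort by value per unit weight and fill in that order.
Ratios (sorted): A 10.00, D 6.46, B 5.85, C 2.50
take A (5 @ 50); take D (35 @ 226); take 15/27 of B → 87.78. Capacity used 55/55.
2 item(s) taken whole; one partial (take 15/27 of B).

2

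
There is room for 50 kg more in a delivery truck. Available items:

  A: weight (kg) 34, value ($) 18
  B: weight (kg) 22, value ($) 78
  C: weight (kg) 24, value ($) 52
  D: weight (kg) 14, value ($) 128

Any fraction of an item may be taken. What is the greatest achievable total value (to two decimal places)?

236.33

Sort by value per unit weight and fill in that order.
Order: D (128/14=9.14) > B (78/22=3.55) > C (52/24=2.17) > A (18/34=0.53)
Fill: take D (14 @ 128) → take B (22 @ 78) → take 14/24 of C → 30.33; 50/50 used.
Total value = 236.33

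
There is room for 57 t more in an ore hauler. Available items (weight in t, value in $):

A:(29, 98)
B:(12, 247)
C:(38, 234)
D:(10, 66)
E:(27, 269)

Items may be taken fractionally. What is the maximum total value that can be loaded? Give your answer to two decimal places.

Greedy by value/weight ratio, highest first.
Ratios (sorted): B 20.58, E 9.96, D 6.60, C 6.16, A 3.38
take B (12 @ 247); take E (27 @ 269); take D (10 @ 66); take 8/38 of C → 49.26. Capacity used 57/57.
Total value = 631.26

631.26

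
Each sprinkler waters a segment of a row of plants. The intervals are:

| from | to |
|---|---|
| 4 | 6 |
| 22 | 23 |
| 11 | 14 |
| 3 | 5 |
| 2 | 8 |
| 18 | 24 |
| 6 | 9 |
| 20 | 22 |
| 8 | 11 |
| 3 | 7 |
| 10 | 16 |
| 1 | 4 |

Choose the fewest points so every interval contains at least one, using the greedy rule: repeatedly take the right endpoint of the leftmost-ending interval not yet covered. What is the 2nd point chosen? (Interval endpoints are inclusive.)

9

By right end: [1,4]  [3,5]  [4,6]  [3,7]  [2,8]  [6,9]  [8,11]  [11,14]  [10,16]  [20,22]  [22,23]  [18,24]
[1,4] uncovered → point at 4; [6,9] uncovered → point at 9; [11,14] uncovered → point at 14; [20,22] uncovered → point at 22.
Points: 4, 9, 14, 22 (4 total).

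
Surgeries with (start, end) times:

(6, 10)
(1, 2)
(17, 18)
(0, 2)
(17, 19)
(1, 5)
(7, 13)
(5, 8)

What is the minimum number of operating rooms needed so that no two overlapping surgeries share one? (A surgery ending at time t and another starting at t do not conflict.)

Events (time:±→running): 0:+→1 1:+→2 1:+→3 … peak 3.

3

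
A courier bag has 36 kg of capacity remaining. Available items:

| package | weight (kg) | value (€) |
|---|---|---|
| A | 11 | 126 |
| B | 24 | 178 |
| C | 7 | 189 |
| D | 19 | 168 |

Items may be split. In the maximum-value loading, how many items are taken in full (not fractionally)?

2

Sort by value per unit weight and fill in that order.
Order: C (189/7=27.00) > A (126/11=11.45) > D (168/19=8.84) > B (178/24=7.42)
Fill: take C (7 @ 189) → take A (11 @ 126) → take 18/19 of D → 159.16; 36/36 used.
2 item(s) taken whole; one partial (take 18/19 of D).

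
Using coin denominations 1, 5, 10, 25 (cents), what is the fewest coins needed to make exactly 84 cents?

Greedy: take as many of the largest coin as possible, then repeat with the remainder.
84 − 3×25→9 − 1×5→4 − 4×1→0
Total coins = 3 + 1 + 4 = 8

8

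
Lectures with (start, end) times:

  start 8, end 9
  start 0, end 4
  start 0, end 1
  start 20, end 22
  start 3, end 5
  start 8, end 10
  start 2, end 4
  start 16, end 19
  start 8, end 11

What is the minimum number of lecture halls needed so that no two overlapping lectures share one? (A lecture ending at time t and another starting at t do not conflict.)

3

Count concurrent intervals with a sweep; the peak is the room count.
starts: [0, 0, 2, 3, 8, 8, 8, 16, 20]
ends:   [1, 4, 4, 5, 9, 10, 11, 19, 22]
s0→1 s0→2 e1→1 s2→2 s3→3  — peak 3.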